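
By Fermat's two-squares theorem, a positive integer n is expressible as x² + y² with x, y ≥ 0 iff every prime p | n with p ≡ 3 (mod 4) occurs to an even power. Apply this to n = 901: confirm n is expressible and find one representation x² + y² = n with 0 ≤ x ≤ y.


Step 1: Factor n = 901 = 17 · 53.
Step 2: Check the mod-4 condition on each prime factor: 17 ≡ 1 (mod 4), exponent 1; 53 ≡ 1 (mod 4), exponent 1.
All primes ≡ 3 (mod 4) appear to even exponent (or don't appear), so by the two-squares theorem n IS expressible as a sum of two squares.
Step 3: Build a representation. Here n = 17 · 53 is a product of primes ≡ 1 (mod 4). Each prime p ≡ 1 (mod 4) is itself a sum of two squares; find a² by testing p − a² for a perfect square:
  17: 17 − 1² = 16 = 4² ⇒ 17 = 1² + 4².
  53: 53 − 1² = 52, 53 − 2² = 49 = 7² ⇒ 53 = 2² + 7².
  Combine using the Brahmagupta–Fibonacci identity (a² + b²)(c² + d²) = (ac − bd)² + (ad + bc)² = (ac + bd)² + (ad − bc)²:
  17 · 53 = 901: from (1² + 4²)(2² + 7²), take (1·2 − 4·7, 1·7 + 4·2) = (2 − 28, 7 + 8) = (-26, 15); dropping signs (only squares matter) gives (26, 15); check 26² + 15² = 676 + 225 = 901 ✓.
Step 4: Order so x ≤ y and verify: 15² + 26² = 225 + 676 = 901 = n. ✓

n = 901 = 15² + 26² (one valid representation with x ≤ y).


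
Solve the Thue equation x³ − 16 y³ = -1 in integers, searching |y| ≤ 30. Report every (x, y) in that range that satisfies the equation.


The equation is x³ - 16y³ = -1. For fixed y, x³ = 16·y³ − 1, so a solution requires the RHS to be a perfect cube.
Strategy: iterate y from -30 to 30, compute RHS = 16·y³ − 1, and check whether it is a (positive or negative) perfect cube.
Check small values of y:
  y = 0: RHS = -1 = (-1)³ ⇒ x = -1 works.
  y = 1: RHS = 15 is not a perfect cube.
  y = -1: RHS = -17 is not a perfect cube.
  y = 2: RHS = 127 is not a perfect cube.
  y = -2: RHS = -129 is not a perfect cube.
  y = 3: RHS = 431 is not a perfect cube.
  y = -3: RHS = -433 is not a perfect cube.
Continuing the search up to |y| = 30 finds no further solutions beyond those listed.
Collected solutions: (-1, 0).

Solutions (with |y| ≤ 30): (-1, 0).


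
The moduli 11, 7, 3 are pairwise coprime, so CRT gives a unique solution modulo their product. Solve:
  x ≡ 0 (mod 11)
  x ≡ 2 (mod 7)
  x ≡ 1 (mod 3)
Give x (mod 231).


Moduli 11, 7, 3 are pairwise coprime; by CRT there is a unique solution modulo M = 11 · 7 · 3 = 231.
Solve pairwise, accumulating the modulus:
  Start with x ≡ 0 (mod 11).
  Combine with x ≡ 2 (mod 7): since gcd(11, 7) = 1, we get a unique residue mod 77.
    Write x = 0 + 11·t and substitute into x ≡ 2 (mod 7): 11·t ≡ 2 − 0 = 2 (mod 7).
    Reduce coefficients mod 7: 4·t ≡ 2 (mod 7).
    The inverse of 4 mod 7 is 2 (since 4·2 = 8 = 1·7 + 1), so t ≡ 2·2 = 4 ≡ 4 (mod 7).
    Then x = 0 + 11·4 = 44, valid modulo lcm(11, 7) = 77: x ≡ 44 (mod 77).
  Combine with x ≡ 1 (mod 3): since gcd(77, 3) = 1, we get a unique residue mod 231.
    Write x = 44 + 77·t and substitute into x ≡ 1 (mod 3): 77·t ≡ 1 − 44 = -43 (mod 3).
    Reduce coefficients mod 3: 2·t ≡ 2 (mod 3).
    The inverse of 2 mod 3 is 2 (since 2·2 = 4 = 1·3 + 1), so t ≡ 2·2 = 4 ≡ 1 (mod 3).
    Then x = 44 + 77·1 = 121, valid modulo lcm(77, 3) = 231: x ≡ 121 (mod 231).
Verify: 121 mod 11 = 0 ✓, 121 mod 7 = 2 ✓, 121 mod 3 = 1 ✓.

x ≡ 121 (mod 231).


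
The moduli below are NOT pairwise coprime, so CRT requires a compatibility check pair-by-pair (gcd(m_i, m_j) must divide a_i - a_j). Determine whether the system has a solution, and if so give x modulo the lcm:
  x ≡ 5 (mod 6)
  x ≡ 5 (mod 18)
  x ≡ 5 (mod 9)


Moduli 6, 18, 9 are not pairwise coprime, so CRT works modulo lcm(m_i) when all pairwise compatibility conditions hold.
Pairwise compatibility: gcd(m_i, m_j) must divide a_i - a_j for every pair.
Merge one congruence at a time:
  Start: x ≡ 5 (mod 6).
  Combine with x ≡ 5 (mod 18): gcd(6, 18) = 6; 5 - 5 = 0, which IS divisible by 6, so compatible.
    Write x = 5 + 6·t and substitute into x ≡ 5 (mod 18): 6·t ≡ 5 − 5 = 0 (mod 18).
    Divide the congruence (and modulus) by g = 6: 1·t ≡ 0 (mod 3).
    So t ≡ 0 (mod 3).
    Then x = 5 + 6·0 = 5, valid modulo lcm(6, 18) = 18: x ≡ 5 (mod 18).
  Combine with x ≡ 5 (mod 9): gcd(18, 9) = 9; 5 - 5 = 0, which IS divisible by 9, so compatible.
    Write x = 5 + 18·t and substitute into x ≡ 5 (mod 9): 18·t ≡ 5 − 5 = 0 (mod 9).
    Divide the congruence (and modulus) by g = 9: 2·t ≡ 0 (mod 1).
    Modulo 1 every t works; take t = 0.
    Then x = 5 + 18·0 = 5, valid modulo lcm(18, 9) = 18: x ≡ 5 (mod 18).
Verify: 5 mod 6 = 5, 5 mod 18 = 5, 5 mod 9 = 5.

x ≡ 5 (mod 18).


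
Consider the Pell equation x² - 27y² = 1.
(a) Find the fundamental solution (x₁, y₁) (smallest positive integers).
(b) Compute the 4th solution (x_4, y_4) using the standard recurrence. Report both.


Step 1: Find the fundamental solution (x₁, y₁) of x² - 27y² = 1.
  Expand √27 as a continued fraction. a₀ = ⌊√27⌋ = 5; iterate m_{k+1} = d_k·a_k − m_k, d_{k+1} = (27 − m_{k+1}²)/d_k, a_{k+1} = ⌊(a₀ + m_{k+1})/d_{k+1}⌋ (starting m₀ = 0, d₀ = 1), with convergents p_k = a_k·p_{k-1} + p_{k-2}, q_k = a_k·q_{k-1} + q_{k-2} (p₋₁ = 1, q₋₁ = 0):
  k = 0: a₀ = 5; p₀/q₀ = 5/1; p₀² − 27·q₀² = 25 − 27 = -2.
  k = 1: m = 5, d = 2, a = ⌊(5 + 5)/2⌋ = 5; p/q = (5·5 + 1)/(5·1 + 0) = 26/5; p² − 27·q² = 676 − 675 = 1.
  The first convergent with p² − 27·q² = 1 gives the fundamental solution (x₁, y₁) = (26, 5).
Step 2: Apply the recurrence (x_{n+1}, y_{n+1}) = (x₁x_n + 27y₁y_n, x₁y_n + y₁x_n) repeatedly.
  From (x_1, y_1) = (26, 5): x_2 = 26·26 + 27·5·5 = 1351; y_2 = 26·5 + 5·26 = 260.
  From (x_2, y_2) = (1351, 260): x_3 = 26·1351 + 27·5·260 = 70226; y_3 = 26·260 + 5·1351 = 13515.
  From (x_3, y_3) = (70226, 13515): x_4 = 26·70226 + 27·5·13515 = 3650401; y_4 = 26·13515 + 5·70226 = 702520.
Step 3: Verify x_4² - 27·y_4² = 13325427460801 - 13325427460800 = 1 (should be 1). ✓

(x_1, y_1) = (26, 5); (x_4, y_4) = (3650401, 702520).


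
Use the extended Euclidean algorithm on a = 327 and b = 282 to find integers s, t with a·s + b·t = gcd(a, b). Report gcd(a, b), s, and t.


Euclidean algorithm on (327, 282) — divide until remainder is 0:
  327 = 1 · 282 + 45
  282 = 6 · 45 + 12
  45 = 3 · 12 + 9
  12 = 1 · 9 + 3
  9 = 3 · 3 + 0
gcd(327, 282) = 3.
Track Bezout coefficients alongside the remainders: start with r₀ = 327 = a·1 + b·0 (s = 1, t = 0) and r₁ = 282 = a·0 + b·1 (s = 0, t = 1); each new remainder r_{k+1} = r_{k-1} − q_k·r_k inherits s_{k+1} = s_{k-1} − q_k·s_k, t_{k+1} = t_{k-1} − q_k·t_k, so r_k = a·s_k + b·t_k at every step:
  q = 1: r = 45, s = 1 − 1·0 = 1, t = 0 − 1·1 = -1  (check: 327·1 + 282·(-1) = 45)
  q = 6: r = 12, s = 0 − 6·1 = -6, t = 1 − 6·(-1) = 7  (check: 327·(-6) + 282·7 = 12)
  q = 3: r = 9, s = 1 − 3·(-6) = 19, t = -1 − 3·7 = -22  (check: 327·19 + 282·(-22) = 9)
  q = 1: r = 3, s = -6 − 1·19 = -25, t = 7 − 1·(-22) = 29  (check: 327·(-25) + 282·29 = 3)
The row with r = 3 (the gcd) gives the Bezout coefficients s = -25, t = 29.
Result: 327 · (-25) + 282 · (29) = 3.

gcd(327, 282) = 3; s = -25, t = 29 (check: 327·(-25) + 282·29 = 3).


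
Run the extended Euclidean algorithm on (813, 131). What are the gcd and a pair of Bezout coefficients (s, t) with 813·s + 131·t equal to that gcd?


Euclidean algorithm on (813, 131) — divide until remainder is 0:
  813 = 6 · 131 + 27
  131 = 4 · 27 + 23
  27 = 1 · 23 + 4
  23 = 5 · 4 + 3
  4 = 1 · 3 + 1
  3 = 3 · 1 + 0
gcd(813, 131) = 1.
Track Bezout coefficients alongside the remainders: start with r₀ = 813 = a·1 + b·0 (s = 1, t = 0) and r₁ = 131 = a·0 + b·1 (s = 0, t = 1); each new remainder r_{k+1} = r_{k-1} − q_k·r_k inherits s_{k+1} = s_{k-1} − q_k·s_k, t_{k+1} = t_{k-1} − q_k·t_k, so r_k = a·s_k + b·t_k at every step:
  q = 6: r = 27, s = 1 − 6·0 = 1, t = 0 − 6·1 = -6  (check: 813·1 + 131·(-6) = 27)
  q = 4: r = 23, s = 0 − 4·1 = -4, t = 1 − 4·(-6) = 25  (check: 813·(-4) + 131·25 = 23)
  q = 1: r = 4, s = 1 − 1·(-4) = 5, t = -6 − 1·25 = -31  (check: 813·5 + 131·(-31) = 4)
  q = 5: r = 3, s = -4 − 5·5 = -29, t = 25 − 5·(-31) = 180  (check: 813·(-29) + 131·180 = 3)
  q = 1: r = 1, s = 5 − 1·(-29) = 34, t = -31 − 1·180 = -211  (check: 813·34 + 131·(-211) = 1)
The row with r = 1 (the gcd) gives the Bezout coefficients s = 34, t = -211.
Result: 813 · (34) + 131 · (-211) = 1.

gcd(813, 131) = 1; s = 34, t = -211 (check: 813·34 + 131·(-211) = 1).


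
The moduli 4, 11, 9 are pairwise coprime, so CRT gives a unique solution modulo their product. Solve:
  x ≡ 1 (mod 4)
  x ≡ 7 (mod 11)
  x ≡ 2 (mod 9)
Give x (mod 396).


Moduli 4, 11, 9 are pairwise coprime; by CRT there is a unique solution modulo M = 4 · 11 · 9 = 396.
Solve pairwise, accumulating the modulus:
  Start with x ≡ 1 (mod 4).
  Combine with x ≡ 7 (mod 11): since gcd(4, 11) = 1, we get a unique residue mod 44.
    Write x = 1 + 4·t and substitute into x ≡ 7 (mod 11): 4·t ≡ 7 − 1 = 6 (mod 11).
    The inverse of 4 mod 11 is 3 (since 4·3 = 12 = 1·11 + 1), so t ≡ 3·6 = 18 ≡ 7 (mod 11).
    Then x = 1 + 4·7 = 29, valid modulo lcm(4, 11) = 44: x ≡ 29 (mod 44).
  Combine with x ≡ 2 (mod 9): since gcd(44, 9) = 1, we get a unique residue mod 396.
    Write x = 29 + 44·t and substitute into x ≡ 2 (mod 9): 44·t ≡ 2 − 29 = -27 (mod 9).
    Reduce coefficients mod 9: 8·t ≡ 0 (mod 9).
    The inverse of 8 mod 9 is 8 (since 8·8 = 64 = 7·9 + 1), so t ≡ 8·0 = 0 ≡ 0 (mod 9).
    Then x = 29 + 44·0 = 29, valid modulo lcm(44, 9) = 396: x ≡ 29 (mod 396).
Verify: 29 mod 4 = 1 ✓, 29 mod 11 = 7 ✓, 29 mod 9 = 2 ✓.

x ≡ 29 (mod 396).


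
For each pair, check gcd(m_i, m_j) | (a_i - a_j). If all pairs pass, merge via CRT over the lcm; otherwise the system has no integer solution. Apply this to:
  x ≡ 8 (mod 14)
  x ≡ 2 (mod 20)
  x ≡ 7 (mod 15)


Moduli 14, 20, 15 are not pairwise coprime, so CRT works modulo lcm(m_i) when all pairwise compatibility conditions hold.
Pairwise compatibility: gcd(m_i, m_j) must divide a_i - a_j for every pair.
Merge one congruence at a time:
  Start: x ≡ 8 (mod 14).
  Combine with x ≡ 2 (mod 20): gcd(14, 20) = 2; 2 - 8 = -6, which IS divisible by 2, so compatible.
    Write x = 8 + 14·t and substitute into x ≡ 2 (mod 20): 14·t ≡ 2 − 8 = -6 (mod 20).
    Divide the congruence (and modulus) by g = 2: 7·t ≡ -3 (mod 10).
    Reduce coefficients mod 10: 7·t ≡ 7 (mod 10).
    The inverse of 7 mod 10 is 3 (since 7·3 = 21 = 2·10 + 1), so t ≡ 3·7 = 21 ≡ 1 (mod 10).
    Then x = 8 + 14·1 = 22, valid modulo lcm(14, 20) = 140: x ≡ 22 (mod 140).
  Combine with x ≡ 7 (mod 15): gcd(140, 15) = 5; 7 - 22 = -15, which IS divisible by 5, so compatible.
    Write x = 22 + 140·t and substitute into x ≡ 7 (mod 15): 140·t ≡ 7 − 22 = -15 (mod 15).
    Divide the congruence (and modulus) by g = 5: 28·t ≡ -3 (mod 3).
    Reduce coefficients mod 3: 1·t ≡ 0 (mod 3).
    So t ≡ 0 (mod 3).
    Then x = 22 + 140·0 = 22, valid modulo lcm(140, 15) = 420: x ≡ 22 (mod 420).
Verify: 22 mod 14 = 8, 22 mod 20 = 2, 22 mod 15 = 7.

x ≡ 22 (mod 420).


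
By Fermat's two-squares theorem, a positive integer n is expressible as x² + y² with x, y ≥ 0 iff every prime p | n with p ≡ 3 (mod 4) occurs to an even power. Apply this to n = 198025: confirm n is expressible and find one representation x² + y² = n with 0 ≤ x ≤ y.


Step 1: Factor n = 198025 = 5^2 · 89^2.
Step 2: Check the mod-4 condition on each prime factor: 5 ≡ 1 (mod 4), exponent 2; 89 ≡ 1 (mod 4), exponent 2.
All primes ≡ 3 (mod 4) appear to even exponent (or don't appear), so by the two-squares theorem n IS expressible as a sum of two squares.
Step 3: Build a representation. Group n = k² · m with k = 5 and m = 89 · 89 = 7921 (a product of primes ≡ 1 (mod 4)); a representation of m scales to one of n via (k·x)² + (k·y)² = k²(x² + y²). Each prime p ≡ 1 (mod 4) is itself a sum of two squares; find a² by testing p − a² for a perfect square:
  89: 89 − 1² = 88, 89 − 2² = 85, 89 − 3² = 80, 89 − 4² = 73, 89 − 5² = 64 = 8² ⇒ 89 = 5² + 8².
  Combine using the Brahmagupta–Fibonacci identity (a² + b²)(c² + d²) = (ac − bd)² + (ad + bc)² = (ac + bd)² + (ad − bc)²:
  89 · 89 = 7921: from (5² + 8²)(5² + 8²), take (5·5 − 8·8, 5·8 + 8·5) = (25 − 64, 40 + 40) = (-39, 80); dropping signs (only squares matter) gives (39, 80); check 39² + 80² = 1521 + 6400 = 7921 ✓.
  Scale by k = 5: (5·39, 5·80) = (195, 400).
Step 4: Order so x ≤ y and verify: 195² + 400² = 38025 + 160000 = 198025 = n. ✓

n = 198025 = 195² + 400² (one valid representation with x ≤ y).


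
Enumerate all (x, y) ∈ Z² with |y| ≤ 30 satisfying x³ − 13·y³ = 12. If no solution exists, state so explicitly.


The equation is x³ - 13y³ = 12. For fixed y, x³ = 13·y³ + 12, so a solution requires the RHS to be a perfect cube.
Strategy: iterate y from -30 to 30, compute RHS = 13·y³ + 12, and check whether it is a (positive or negative) perfect cube.
Check small values of y:
  y = 0: RHS = 12 is not a perfect cube.
  y = 1: RHS = 25 is not a perfect cube.
  y = -1: RHS = -1 = (-1)³ ⇒ x = -1 works.
  y = 2: RHS = 116 is not a perfect cube.
  y = -2: RHS = -92 is not a perfect cube.
  y = 3: RHS = 363 is not a perfect cube.
  y = -3: RHS = -339 is not a perfect cube.
Continuing the search up to |y| = 30 finds no further solutions beyond those listed.
Collected solutions: (-1, -1).

Solutions (with |y| ≤ 30): (-1, -1).


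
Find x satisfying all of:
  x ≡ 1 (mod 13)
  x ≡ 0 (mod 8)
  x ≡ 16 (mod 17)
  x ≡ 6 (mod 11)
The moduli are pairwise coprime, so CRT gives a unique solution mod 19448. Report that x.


Product of moduli M = 13 · 8 · 17 · 11 = 19448.
Merge one congruence at a time:
  Start: x ≡ 1 (mod 13).
  Combine with x ≡ 0 (mod 8); new modulus lcm = 104.
    Write x = 1 + 13·t and substitute into x ≡ 0 (mod 8): 13·t ≡ 0 − 1 = -1 (mod 8).
    Reduce coefficients mod 8: 5·t ≡ 7 (mod 8).
    The inverse of 5 mod 8 is 5 (since 5·5 = 25 = 3·8 + 1), so t ≡ 5·7 = 35 ≡ 3 (mod 8).
    Then x = 1 + 13·3 = 40, valid modulo lcm(13, 8) = 104: x ≡ 40 (mod 104).
  Combine with x ≡ 16 (mod 17); new modulus lcm = 1768.
    Write x = 40 + 104·t and substitute into x ≡ 16 (mod 17): 104·t ≡ 16 − 40 = -24 (mod 17).
    Reduce coefficients mod 17: 2·t ≡ 10 (mod 17).
    The inverse of 2 mod 17 is 9 (since 2·9 = 18 = 1·17 + 1), so t ≡ 9·10 = 90 ≡ 5 (mod 17).
    Then x = 40 + 104·5 = 560, valid modulo lcm(104, 17) = 1768: x ≡ 560 (mod 1768).
  Combine with x ≡ 6 (mod 11); new modulus lcm = 19448.
    Write x = 560 + 1768·t and substitute into x ≡ 6 (mod 11): 1768·t ≡ 6 − 560 = -554 (mod 11).
    Reduce coefficients mod 11: 8·t ≡ 7 (mod 11).
    The inverse of 8 mod 11 is 7 (since 8·7 = 56 = 5·11 + 1), so t ≡ 7·7 = 49 ≡ 5 (mod 11).
    Then x = 560 + 1768·5 = 9400, valid modulo lcm(1768, 11) = 19448: x ≡ 9400 (mod 19448).
Verify against each original: 9400 mod 13 = 1, 9400 mod 8 = 0, 9400 mod 17 = 16, 9400 mod 11 = 6.

x ≡ 9400 (mod 19448).


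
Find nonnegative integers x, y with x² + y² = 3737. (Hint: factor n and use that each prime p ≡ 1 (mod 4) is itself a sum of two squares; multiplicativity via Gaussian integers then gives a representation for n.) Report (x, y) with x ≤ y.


Step 1: Factor n = 3737 = 37 · 101.
Step 2: Check the mod-4 condition on each prime factor: 37 ≡ 1 (mod 4), exponent 1; 101 ≡ 1 (mod 4), exponent 1.
All primes ≡ 3 (mod 4) appear to even exponent (or don't appear), so by the two-squares theorem n IS expressible as a sum of two squares.
Step 3: Build a representation. Here n = 37 · 101 is a product of primes ≡ 1 (mod 4). Each prime p ≡ 1 (mod 4) is itself a sum of two squares; find a² by testing p − a² for a perfect square:
  37: 37 − 1² = 36 = 6² ⇒ 37 = 1² + 6².
  101: 101 − 1² = 100 = 10² ⇒ 101 = 1² + 10².
  Combine using the Brahmagupta–Fibonacci identity (a² + b²)(c² + d²) = (ac − bd)² + (ad + bc)² = (ac + bd)² + (ad − bc)²:
  37 · 101 = 3737: from (1² + 6²)(1² + 10²), take (1·1 − 6·10, 1·10 + 6·1) = (1 − 60, 10 + 6) = (-59, 16); dropping signs (only squares matter) gives (59, 16); check 59² + 16² = 3481 + 256 = 3737 ✓.
Step 4: Order so x ≤ y and verify: 16² + 59² = 256 + 3481 = 3737 = n. ✓

n = 3737 = 16² + 59² (one valid representation with x ≤ y).


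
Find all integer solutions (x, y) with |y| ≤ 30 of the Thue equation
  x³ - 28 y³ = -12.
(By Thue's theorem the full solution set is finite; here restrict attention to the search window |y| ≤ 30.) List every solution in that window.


The equation is x³ - 28y³ = -12. For fixed y, x³ = 28·y³ − 12, so a solution requires the RHS to be a perfect cube.
Strategy: iterate y from -30 to 30, compute RHS = 28·y³ − 12, and check whether it is a (positive or negative) perfect cube.
Check small values of y:
  y = 0: RHS = -12 is not a perfect cube.
  y = 1: RHS = 16 is not a perfect cube.
  y = -1: RHS = -40 is not a perfect cube.
  y = 2: RHS = 212 is not a perfect cube.
  y = -2: RHS = -236 is not a perfect cube.
  y = 3: RHS = 744 is not a perfect cube.
  y = -3: RHS = -768 is not a perfect cube.
Continuing the search up to |y| = 30 finds no solutions either.
No (x, y) in the scanned range satisfies the equation.

No integer solutions with |y| ≤ 30.


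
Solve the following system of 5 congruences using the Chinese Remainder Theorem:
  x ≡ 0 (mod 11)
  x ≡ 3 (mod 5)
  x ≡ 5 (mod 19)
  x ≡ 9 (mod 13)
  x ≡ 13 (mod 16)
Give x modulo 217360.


Product of moduli M = 11 · 5 · 19 · 13 · 16 = 217360.
Merge one congruence at a time:
  Start: x ≡ 0 (mod 11).
  Combine with x ≡ 3 (mod 5); new modulus lcm = 55.
    Write x = 0 + 11·t and substitute into x ≡ 3 (mod 5): 11·t ≡ 3 − 0 = 3 (mod 5).
    Reduce coefficients mod 5: 1·t ≡ 3 (mod 5).
    So t ≡ 3 (mod 5).
    Then x = 0 + 11·3 = 33, valid modulo lcm(11, 5) = 55: x ≡ 33 (mod 55).
  Combine with x ≡ 5 (mod 19); new modulus lcm = 1045.
    Write x = 33 + 55·t and substitute into x ≡ 5 (mod 19): 55·t ≡ 5 − 33 = -28 (mod 19).
    Reduce coefficients mod 19: 17·t ≡ 10 (mod 19).
    The inverse of 17 mod 19 is 9 (since 17·9 = 153 = 8·19 + 1), so t ≡ 9·10 = 90 ≡ 14 (mod 19).
    Then x = 33 + 55·14 = 803, valid modulo lcm(55, 19) = 1045: x ≡ 803 (mod 1045).
  Combine with x ≡ 9 (mod 13); new modulus lcm = 13585.
    Write x = 803 + 1045·t and substitute into x ≡ 9 (mod 13): 1045·t ≡ 9 − 803 = -794 (mod 13).
    Reduce coefficients mod 13: 5·t ≡ 12 (mod 13).
    The inverse of 5 mod 13 is 8 (since 5·8 = 40 = 3·13 + 1), so t ≡ 8·12 = 96 ≡ 5 (mod 13).
    Then x = 803 + 1045·5 = 6028, valid modulo lcm(1045, 13) = 13585: x ≡ 6028 (mod 13585).
  Combine with x ≡ 13 (mod 16); new modulus lcm = 217360.
    Write x = 6028 + 13585·t and substitute into x ≡ 13 (mod 16): 13585·t ≡ 13 − 6028 = -6015 (mod 16).
    Reduce coefficients mod 16: 1·t ≡ 1 (mod 16).
    So t ≡ 1 (mod 16).
    Then x = 6028 + 13585·1 = 19613, valid modulo lcm(13585, 16) = 217360: x ≡ 19613 (mod 217360).
Verify against each original: 19613 mod 11 = 0, 19613 mod 5 = 3, 19613 mod 19 = 5, 19613 mod 13 = 9, 19613 mod 16 = 13.

x ≡ 19613 (mod 217360).


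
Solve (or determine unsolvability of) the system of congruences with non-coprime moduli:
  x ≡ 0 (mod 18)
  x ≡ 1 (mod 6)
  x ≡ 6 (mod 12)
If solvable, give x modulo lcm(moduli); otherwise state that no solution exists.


Moduli 18, 6, 12 are not pairwise coprime, so CRT works modulo lcm(m_i) when all pairwise compatibility conditions hold.
Pairwise compatibility: gcd(m_i, m_j) must divide a_i - a_j for every pair.
Merge one congruence at a time:
  Start: x ≡ 0 (mod 18).
  Combine with x ≡ 1 (mod 6): gcd(18, 6) = 6, and 1 - 0 = 1 is NOT divisible by 6.
    ⇒ system is inconsistent (no integer solution).

No solution (the system is inconsistent).


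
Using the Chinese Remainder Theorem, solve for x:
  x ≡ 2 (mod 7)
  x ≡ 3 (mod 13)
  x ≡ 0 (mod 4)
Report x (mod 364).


Moduli 7, 13, 4 are pairwise coprime; by CRT there is a unique solution modulo M = 7 · 13 · 4 = 364.
Solve pairwise, accumulating the modulus:
  Start with x ≡ 2 (mod 7).
  Combine with x ≡ 3 (mod 13): since gcd(7, 13) = 1, we get a unique residue mod 91.
    Write x = 2 + 7·t and substitute into x ≡ 3 (mod 13): 7·t ≡ 3 − 2 = 1 (mod 13).
    The inverse of 7 mod 13 is 2 (since 7·2 = 14 = 1·13 + 1), so t ≡ 2·1 = 2 ≡ 2 (mod 13).
    Then x = 2 + 7·2 = 16, valid modulo lcm(7, 13) = 91: x ≡ 16 (mod 91).
  Combine with x ≡ 0 (mod 4): since gcd(91, 4) = 1, we get a unique residue mod 364.
    Write x = 16 + 91·t and substitute into x ≡ 0 (mod 4): 91·t ≡ 0 − 16 = -16 (mod 4).
    Reduce coefficients mod 4: 3·t ≡ 0 (mod 4).
    The inverse of 3 mod 4 is 3 (since 3·3 = 9 = 2·4 + 1), so t ≡ 3·0 = 0 ≡ 0 (mod 4).
    Then x = 16 + 91·0 = 16, valid modulo lcm(91, 4) = 364: x ≡ 16 (mod 364).
Verify: 16 mod 7 = 2 ✓, 16 mod 13 = 3 ✓, 16 mod 4 = 0 ✓.

x ≡ 16 (mod 364).


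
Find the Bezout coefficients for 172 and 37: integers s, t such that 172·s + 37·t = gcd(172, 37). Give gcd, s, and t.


Euclidean algorithm on (172, 37) — divide until remainder is 0:
  172 = 4 · 37 + 24
  37 = 1 · 24 + 13
  24 = 1 · 13 + 11
  13 = 1 · 11 + 2
  11 = 5 · 2 + 1
  2 = 2 · 1 + 0
gcd(172, 37) = 1.
Track Bezout coefficients alongside the remainders: start with r₀ = 172 = a·1 + b·0 (s = 1, t = 0) and r₁ = 37 = a·0 + b·1 (s = 0, t = 1); each new remainder r_{k+1} = r_{k-1} − q_k·r_k inherits s_{k+1} = s_{k-1} − q_k·s_k, t_{k+1} = t_{k-1} − q_k·t_k, so r_k = a·s_k + b·t_k at every step:
  q = 4: r = 24, s = 1 − 4·0 = 1, t = 0 − 4·1 = -4  (check: 172·1 + 37·(-4) = 24)
  q = 1: r = 13, s = 0 − 1·1 = -1, t = 1 − 1·(-4) = 5  (check: 172·(-1) + 37·5 = 13)
  q = 1: r = 11, s = 1 − 1·(-1) = 2, t = -4 − 1·5 = -9  (check: 172·2 + 37·(-9) = 11)
  q = 1: r = 2, s = -1 − 1·2 = -3, t = 5 − 1·(-9) = 14  (check: 172·(-3) + 37·14 = 2)
  q = 5: r = 1, s = 2 − 5·(-3) = 17, t = -9 − 5·14 = -79  (check: 172·17 + 37·(-79) = 1)
The row with r = 1 (the gcd) gives the Bezout coefficients s = 17, t = -79.
Result: 172 · (17) + 37 · (-79) = 1.

gcd(172, 37) = 1; s = 17, t = -79 (check: 172·17 + 37·(-79) = 1).


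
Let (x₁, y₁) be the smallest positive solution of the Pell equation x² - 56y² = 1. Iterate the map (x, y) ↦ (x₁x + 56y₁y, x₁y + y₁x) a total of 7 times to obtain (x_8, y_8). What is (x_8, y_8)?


Step 1: Find the fundamental solution (x₁, y₁) of x² - 56y² = 1.
  Expand √56 as a continued fraction. a₀ = ⌊√56⌋ = 7; iterate m_{k+1} = d_k·a_k − m_k, d_{k+1} = (56 − m_{k+1}²)/d_k, a_{k+1} = ⌊(a₀ + m_{k+1})/d_{k+1}⌋ (starting m₀ = 0, d₀ = 1), with convergents p_k = a_k·p_{k-1} + p_{k-2}, q_k = a_k·q_{k-1} + q_{k-2} (p₋₁ = 1, q₋₁ = 0):
  k = 0: a₀ = 7; p₀/q₀ = 7/1; p₀² − 56·q₀² = 49 − 56 = -7.
  k = 1: m = 7, d = 7, a = ⌊(7 + 7)/7⌋ = 2; p/q = (2·7 + 1)/(2·1 + 0) = 15/2; p² − 56·q² = 225 − 224 = 1.
  The first convergent with p² − 56·q² = 1 gives the fundamental solution (x₁, y₁) = (15, 2).
Step 2: Apply the recurrence (x_{n+1}, y_{n+1}) = (x₁x_n + 56y₁y_n, x₁y_n + y₁x_n) repeatedly.
  From (x_1, y_1) = (15, 2): x_2 = 15·15 + 56·2·2 = 449; y_2 = 15·2 + 2·15 = 60.
  From (x_2, y_2) = (449, 60): x_3 = 15·449 + 56·2·60 = 13455; y_3 = 15·60 + 2·449 = 1798.
  From (x_3, y_3) = (13455, 1798): x_4 = 15·13455 + 56·2·1798 = 403201; y_4 = 15·1798 + 2·13455 = 53880.
  From (x_4, y_4) = (403201, 53880): x_5 = 15·403201 + 56·2·53880 = 12082575; y_5 = 15·53880 + 2·403201 = 1614602.
  From (x_5, y_5) = (12082575, 1614602): x_6 = 15·12082575 + 56·2·1614602 = 362074049; y_6 = 15·1614602 + 2·12082575 = 48384180.
  From (x_6, y_6) = (362074049, 48384180): x_7 = 15·362074049 + 56·2·48384180 = 10850138895; y_7 = 15·48384180 + 2·362074049 = 1449910798.
  From (x_7, y_7) = (10850138895, 1449910798): x_8 = 15·10850138895 + 56·2·1449910798 = 325142092801; y_8 = 15·1449910798 + 2·10850138895 = 43448939760.
Step 3: Verify x_8² - 56·y_8² = 105717380511014096025601 - 105717380511014096025600 = 1 (should be 1). ✓

(x_1, y_1) = (15, 2); (x_8, y_8) = (325142092801, 43448939760).


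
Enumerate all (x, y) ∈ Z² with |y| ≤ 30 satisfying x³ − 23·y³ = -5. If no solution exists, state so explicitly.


The equation is x³ - 23y³ = -5. For fixed y, x³ = 23·y³ − 5, so a solution requires the RHS to be a perfect cube.
Strategy: iterate y from -30 to 30, compute RHS = 23·y³ − 5, and check whether it is a (positive or negative) perfect cube.
Check small values of y:
  y = 0: RHS = -5 is not a perfect cube.
  y = 1: RHS = 18 is not a perfect cube.
  y = -1: RHS = -28 is not a perfect cube.
  y = 2: RHS = 179 is not a perfect cube.
  y = -2: RHS = -189 is not a perfect cube.
  y = 3: RHS = 616 is not a perfect cube.
  y = -3: RHS = -626 is not a perfect cube.
Continuing the search up to |y| = 30 finds no solutions either.
No (x, y) in the scanned range satisfies the equation.

No integer solutions with |y| ≤ 30.


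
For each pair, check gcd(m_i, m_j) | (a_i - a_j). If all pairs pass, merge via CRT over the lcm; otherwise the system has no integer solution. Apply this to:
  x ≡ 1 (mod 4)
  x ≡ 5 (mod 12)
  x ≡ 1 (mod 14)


Moduli 4, 12, 14 are not pairwise coprime, so CRT works modulo lcm(m_i) when all pairwise compatibility conditions hold.
Pairwise compatibility: gcd(m_i, m_j) must divide a_i - a_j for every pair.
Merge one congruence at a time:
  Start: x ≡ 1 (mod 4).
  Combine with x ≡ 5 (mod 12): gcd(4, 12) = 4; 5 - 1 = 4, which IS divisible by 4, so compatible.
    Write x = 1 + 4·t and substitute into x ≡ 5 (mod 12): 4·t ≡ 5 − 1 = 4 (mod 12).
    Divide the congruence (and modulus) by g = 4: 1·t ≡ 1 (mod 3).
    So t ≡ 1 (mod 3).
    Then x = 1 + 4·1 = 5, valid modulo lcm(4, 12) = 12: x ≡ 5 (mod 12).
  Combine with x ≡ 1 (mod 14): gcd(12, 14) = 2; 1 - 5 = -4, which IS divisible by 2, so compatible.
    Write x = 5 + 12·t and substitute into x ≡ 1 (mod 14): 12·t ≡ 1 − 5 = -4 (mod 14).
    Divide the congruence (and modulus) by g = 2: 6·t ≡ -2 (mod 7).
    Reduce coefficients mod 7: 6·t ≡ 5 (mod 7).
    The inverse of 6 mod 7 is 6 (since 6·6 = 36 = 5·7 + 1), so t ≡ 6·5 = 30 ≡ 2 (mod 7).
    Then x = 5 + 12·2 = 29, valid modulo lcm(12, 14) = 84: x ≡ 29 (mod 84).
Verify: 29 mod 4 = 1, 29 mod 12 = 5, 29 mod 14 = 1.

x ≡ 29 (mod 84).


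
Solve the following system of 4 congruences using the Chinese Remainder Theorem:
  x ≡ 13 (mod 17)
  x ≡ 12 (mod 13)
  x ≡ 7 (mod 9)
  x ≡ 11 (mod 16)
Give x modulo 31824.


Product of moduli M = 17 · 13 · 9 · 16 = 31824.
Merge one congruence at a time:
  Start: x ≡ 13 (mod 17).
  Combine with x ≡ 12 (mod 13); new modulus lcm = 221.
    Write x = 13 + 17·t and substitute into x ≡ 12 (mod 13): 17·t ≡ 12 − 13 = -1 (mod 13).
    Reduce coefficients mod 13: 4·t ≡ 12 (mod 13).
    The inverse of 4 mod 13 is 10 (since 4·10 = 40 = 3·13 + 1), so t ≡ 10·12 = 120 ≡ 3 (mod 13).
    Then x = 13 + 17·3 = 64, valid modulo lcm(17, 13) = 221: x ≡ 64 (mod 221).
  Combine with x ≡ 7 (mod 9); new modulus lcm = 1989.
    Write x = 64 + 221·t and substitute into x ≡ 7 (mod 9): 221·t ≡ 7 − 64 = -57 (mod 9).
    Reduce coefficients mod 9: 5·t ≡ 6 (mod 9).
    The inverse of 5 mod 9 is 2 (since 5·2 = 10 = 1·9 + 1), so t ≡ 2·6 = 12 ≡ 3 (mod 9).
    Then x = 64 + 221·3 = 727, valid modulo lcm(221, 9) = 1989: x ≡ 727 (mod 1989).
  Combine with x ≡ 11 (mod 16); new modulus lcm = 31824.
    Write x = 727 + 1989·t and substitute into x ≡ 11 (mod 16): 1989·t ≡ 11 − 727 = -716 (mod 16).
    Reduce coefficients mod 16: 5·t ≡ 4 (mod 16).
    The inverse of 5 mod 16 is 13 (since 5·13 = 65 = 4·16 + 1), so t ≡ 13·4 = 52 ≡ 4 (mod 16).
    Then x = 727 + 1989·4 = 8683, valid modulo lcm(1989, 16) = 31824: x ≡ 8683 (mod 31824).
Verify against each original: 8683 mod 17 = 13, 8683 mod 13 = 12, 8683 mod 9 = 7, 8683 mod 16 = 11.

x ≡ 8683 (mod 31824).


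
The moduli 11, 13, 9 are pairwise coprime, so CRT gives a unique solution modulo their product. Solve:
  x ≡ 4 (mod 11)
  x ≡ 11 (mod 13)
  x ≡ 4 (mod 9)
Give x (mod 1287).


Moduli 11, 13, 9 are pairwise coprime; by CRT there is a unique solution modulo M = 11 · 13 · 9 = 1287.
Solve pairwise, accumulating the modulus:
  Start with x ≡ 4 (mod 11).
  Combine with x ≡ 11 (mod 13): since gcd(11, 13) = 1, we get a unique residue mod 143.
    Write x = 4 + 11·t and substitute into x ≡ 11 (mod 13): 11·t ≡ 11 − 4 = 7 (mod 13).
    The inverse of 11 mod 13 is 6 (since 11·6 = 66 = 5·13 + 1), so t ≡ 6·7 = 42 ≡ 3 (mod 13).
    Then x = 4 + 11·3 = 37, valid modulo lcm(11, 13) = 143: x ≡ 37 (mod 143).
  Combine with x ≡ 4 (mod 9): since gcd(143, 9) = 1, we get a unique residue mod 1287.
    Write x = 37 + 143·t and substitute into x ≡ 4 (mod 9): 143·t ≡ 4 − 37 = -33 (mod 9).
    Reduce coefficients mod 9: 8·t ≡ 3 (mod 9).
    The inverse of 8 mod 9 is 8 (since 8·8 = 64 = 7·9 + 1), so t ≡ 8·3 = 24 ≡ 6 (mod 9).
    Then x = 37 + 143·6 = 895, valid modulo lcm(143, 9) = 1287: x ≡ 895 (mod 1287).
Verify: 895 mod 11 = 4 ✓, 895 mod 13 = 11 ✓, 895 mod 9 = 4 ✓.

x ≡ 895 (mod 1287).


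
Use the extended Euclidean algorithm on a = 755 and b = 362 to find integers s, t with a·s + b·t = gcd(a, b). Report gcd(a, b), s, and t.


Euclidean algorithm on (755, 362) — divide until remainder is 0:
  755 = 2 · 362 + 31
  362 = 11 · 31 + 21
  31 = 1 · 21 + 10
  21 = 2 · 10 + 1
  10 = 10 · 1 + 0
gcd(755, 362) = 1.
Track Bezout coefficients alongside the remainders: start with r₀ = 755 = a·1 + b·0 (s = 1, t = 0) and r₁ = 362 = a·0 + b·1 (s = 0, t = 1); each new remainder r_{k+1} = r_{k-1} − q_k·r_k inherits s_{k+1} = s_{k-1} − q_k·s_k, t_{k+1} = t_{k-1} − q_k·t_k, so r_k = a·s_k + b·t_k at every step:
  q = 2: r = 31, s = 1 − 2·0 = 1, t = 0 − 2·1 = -2  (check: 755·1 + 362·(-2) = 31)
  q = 11: r = 21, s = 0 − 11·1 = -11, t = 1 − 11·(-2) = 23  (check: 755·(-11) + 362·23 = 21)
  q = 1: r = 10, s = 1 − 1·(-11) = 12, t = -2 − 1·23 = -25  (check: 755·12 + 362·(-25) = 10)
  q = 2: r = 1, s = -11 − 2·12 = -35, t = 23 − 2·(-25) = 73  (check: 755·(-35) + 362·73 = 1)
The row with r = 1 (the gcd) gives the Bezout coefficients s = -35, t = 73.
Result: 755 · (-35) + 362 · (73) = 1.

gcd(755, 362) = 1; s = -35, t = 73 (check: 755·(-35) + 362·73 = 1).


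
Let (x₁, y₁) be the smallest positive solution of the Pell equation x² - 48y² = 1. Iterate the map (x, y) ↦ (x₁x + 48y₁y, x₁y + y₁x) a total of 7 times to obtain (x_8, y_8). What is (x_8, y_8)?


Step 1: Find the fundamental solution (x₁, y₁) of x² - 48y² = 1.
  Expand √48 as a continued fraction. a₀ = ⌊√48⌋ = 6; iterate m_{k+1} = d_k·a_k − m_k, d_{k+1} = (48 − m_{k+1}²)/d_k, a_{k+1} = ⌊(a₀ + m_{k+1})/d_{k+1}⌋ (starting m₀ = 0, d₀ = 1), with convergents p_k = a_k·p_{k-1} + p_{k-2}, q_k = a_k·q_{k-1} + q_{k-2} (p₋₁ = 1, q₋₁ = 0):
  k = 0: a₀ = 6; p₀/q₀ = 6/1; p₀² − 48·q₀² = 36 − 48 = -12.
  k = 1: m = 6, d = 12, a = ⌊(6 + 6)/12⌋ = 1; p/q = (1·6 + 1)/(1·1 + 0) = 7/1; p² − 48·q² = 49 − 48 = 1.
  The first convergent with p² − 48·q² = 1 gives the fundamental solution (x₁, y₁) = (7, 1).
Step 2: Apply the recurrence (x_{n+1}, y_{n+1}) = (x₁x_n + 48y₁y_n, x₁y_n + y₁x_n) repeatedly.
  From (x_1, y_1) = (7, 1): x_2 = 7·7 + 48·1·1 = 97; y_2 = 7·1 + 1·7 = 14.
  From (x_2, y_2) = (97, 14): x_3 = 7·97 + 48·1·14 = 1351; y_3 = 7·14 + 1·97 = 195.
  From (x_3, y_3) = (1351, 195): x_4 = 7·1351 + 48·1·195 = 18817; y_4 = 7·195 + 1·1351 = 2716.
  From (x_4, y_4) = (18817, 2716): x_5 = 7·18817 + 48·1·2716 = 262087; y_5 = 7·2716 + 1·18817 = 37829.
  From (x_5, y_5) = (262087, 37829): x_6 = 7·262087 + 48·1·37829 = 3650401; y_6 = 7·37829 + 1·262087 = 526890.
  From (x_6, y_6) = (3650401, 526890): x_7 = 7·3650401 + 48·1·526890 = 50843527; y_7 = 7·526890 + 1·3650401 = 7338631.
  From (x_7, y_7) = (50843527, 7338631): x_8 = 7·50843527 + 48·1·7338631 = 708158977; y_8 = 7·7338631 + 1·50843527 = 102213944.
Step 3: Verify x_8² - 48·y_8² = 501489136705686529 - 501489136705686528 = 1 (should be 1). ✓

(x_1, y_1) = (7, 1); (x_8, y_8) = (708158977, 102213944).


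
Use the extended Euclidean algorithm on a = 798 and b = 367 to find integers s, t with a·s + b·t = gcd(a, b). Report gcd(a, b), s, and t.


Euclidean algorithm on (798, 367) — divide until remainder is 0:
  798 = 2 · 367 + 64
  367 = 5 · 64 + 47
  64 = 1 · 47 + 17
  47 = 2 · 17 + 13
  17 = 1 · 13 + 4
  13 = 3 · 4 + 1
  4 = 4 · 1 + 0
gcd(798, 367) = 1.
Track Bezout coefficients alongside the remainders: start with r₀ = 798 = a·1 + b·0 (s = 1, t = 0) and r₁ = 367 = a·0 + b·1 (s = 0, t = 1); each new remainder r_{k+1} = r_{k-1} − q_k·r_k inherits s_{k+1} = s_{k-1} − q_k·s_k, t_{k+1} = t_{k-1} − q_k·t_k, so r_k = a·s_k + b·t_k at every step:
  q = 2: r = 64, s = 1 − 2·0 = 1, t = 0 − 2·1 = -2  (check: 798·1 + 367·(-2) = 64)
  q = 5: r = 47, s = 0 − 5·1 = -5, t = 1 − 5·(-2) = 11  (check: 798·(-5) + 367·11 = 47)
  q = 1: r = 17, s = 1 − 1·(-5) = 6, t = -2 − 1·11 = -13  (check: 798·6 + 367·(-13) = 17)
  q = 2: r = 13, s = -5 − 2·6 = -17, t = 11 − 2·(-13) = 37  (check: 798·(-17) + 367·37 = 13)
  q = 1: r = 4, s = 6 − 1·(-17) = 23, t = -13 − 1·37 = -50  (check: 798·23 + 367·(-50) = 4)
  q = 3: r = 1, s = -17 − 3·23 = -86, t = 37 − 3·(-50) = 187  (check: 798·(-86) + 367·187 = 1)
The row with r = 1 (the gcd) gives the Bezout coefficients s = -86, t = 187.
Result: 798 · (-86) + 367 · (187) = 1.

gcd(798, 367) = 1; s = -86, t = 187 (check: 798·(-86) + 367·187 = 1).


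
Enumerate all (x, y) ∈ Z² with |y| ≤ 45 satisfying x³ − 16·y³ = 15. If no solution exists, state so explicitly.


The equation is x³ - 16y³ = 15. For fixed y, x³ = 16·y³ + 15, so a solution requires the RHS to be a perfect cube.
Strategy: iterate y from -45 to 45, compute RHS = 16·y³ + 15, and check whether it is a (positive or negative) perfect cube.
Check small values of y:
  y = 0: RHS = 15 is not a perfect cube.
  y = 1: RHS = 31 is not a perfect cube.
  y = -1: RHS = -1 = (-1)³ ⇒ x = -1 works.
  y = 2: RHS = 143 is not a perfect cube.
  y = -2: RHS = -113 is not a perfect cube.
  y = 3: RHS = 447 is not a perfect cube.
  y = -3: RHS = -417 is not a perfect cube.
Continuing the search up to |y| = 45 finds no further solutions beyond those listed.
Collected solutions: (-1, -1).

Solutions (with |y| ≤ 45): (-1, -1).


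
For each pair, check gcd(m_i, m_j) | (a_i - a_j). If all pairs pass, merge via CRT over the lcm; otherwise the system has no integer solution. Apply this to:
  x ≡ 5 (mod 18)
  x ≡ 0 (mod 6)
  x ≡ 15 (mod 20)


Moduli 18, 6, 20 are not pairwise coprime, so CRT works modulo lcm(m_i) when all pairwise compatibility conditions hold.
Pairwise compatibility: gcd(m_i, m_j) must divide a_i - a_j for every pair.
Merge one congruence at a time:
  Start: x ≡ 5 (mod 18).
  Combine with x ≡ 0 (mod 6): gcd(18, 6) = 6, and 0 - 5 = -5 is NOT divisible by 6.
    ⇒ system is inconsistent (no integer solution).

No solution (the system is inconsistent).


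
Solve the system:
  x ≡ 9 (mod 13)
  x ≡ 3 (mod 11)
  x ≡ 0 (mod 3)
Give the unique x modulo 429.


Moduli 13, 11, 3 are pairwise coprime; by CRT there is a unique solution modulo M = 13 · 11 · 3 = 429.
Solve pairwise, accumulating the modulus:
  Start with x ≡ 9 (mod 13).
  Combine with x ≡ 3 (mod 11): since gcd(13, 11) = 1, we get a unique residue mod 143.
    Write x = 9 + 13·t and substitute into x ≡ 3 (mod 11): 13·t ≡ 3 − 9 = -6 (mod 11).
    Reduce coefficients mod 11: 2·t ≡ 5 (mod 11).
    The inverse of 2 mod 11 is 6 (since 2·6 = 12 = 1·11 + 1), so t ≡ 6·5 = 30 ≡ 8 (mod 11).
    Then x = 9 + 13·8 = 113, valid modulo lcm(13, 11) = 143: x ≡ 113 (mod 143).
  Combine with x ≡ 0 (mod 3): since gcd(143, 3) = 1, we get a unique residue mod 429.
    Write x = 113 + 143·t and substitute into x ≡ 0 (mod 3): 143·t ≡ 0 − 113 = -113 (mod 3).
    Reduce coefficients mod 3: 2·t ≡ 1 (mod 3).
    The inverse of 2 mod 3 is 2 (since 2·2 = 4 = 1·3 + 1), so t ≡ 2·1 = 2 ≡ 2 (mod 3).
    Then x = 113 + 143·2 = 399, valid modulo lcm(143, 3) = 429: x ≡ 399 (mod 429).
Verify: 399 mod 13 = 9 ✓, 399 mod 11 = 3 ✓, 399 mod 3 = 0 ✓.

x ≡ 399 (mod 429).


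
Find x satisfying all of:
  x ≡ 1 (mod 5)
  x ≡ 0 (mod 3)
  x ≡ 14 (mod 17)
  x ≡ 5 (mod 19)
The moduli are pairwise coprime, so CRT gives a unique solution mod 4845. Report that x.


Product of moduli M = 5 · 3 · 17 · 19 = 4845.
Merge one congruence at a time:
  Start: x ≡ 1 (mod 5).
  Combine with x ≡ 0 (mod 3); new modulus lcm = 15.
    Write x = 1 + 5·t and substitute into x ≡ 0 (mod 3): 5·t ≡ 0 − 1 = -1 (mod 3).
    Reduce coefficients mod 3: 2·t ≡ 2 (mod 3).
    The inverse of 2 mod 3 is 2 (since 2·2 = 4 = 1·3 + 1), so t ≡ 2·2 = 4 ≡ 1 (mod 3).
    Then x = 1 + 5·1 = 6, valid modulo lcm(5, 3) = 15: x ≡ 6 (mod 15).
  Combine with x ≡ 14 (mod 17); new modulus lcm = 255.
    Write x = 6 + 15·t and substitute into x ≡ 14 (mod 17): 15·t ≡ 14 − 6 = 8 (mod 17).
    The inverse of 15 mod 17 is 8 (since 15·8 = 120 = 7·17 + 1), so t ≡ 8·8 = 64 ≡ 13 (mod 17).
    Then x = 6 + 15·13 = 201, valid modulo lcm(15, 17) = 255: x ≡ 201 (mod 255).
  Combine with x ≡ 5 (mod 19); new modulus lcm = 4845.
    Write x = 201 + 255·t and substitute into x ≡ 5 (mod 19): 255·t ≡ 5 − 201 = -196 (mod 19).
    Reduce coefficients mod 19: 8·t ≡ 13 (mod 19).
    The inverse of 8 mod 19 is 12 (since 8·12 = 96 = 5·19 + 1), so t ≡ 12·13 = 156 ≡ 4 (mod 19).
    Then x = 201 + 255·4 = 1221, valid modulo lcm(255, 19) = 4845: x ≡ 1221 (mod 4845).
Verify against each original: 1221 mod 5 = 1, 1221 mod 3 = 0, 1221 mod 17 = 14, 1221 mod 19 = 5.

x ≡ 1221 (mod 4845).


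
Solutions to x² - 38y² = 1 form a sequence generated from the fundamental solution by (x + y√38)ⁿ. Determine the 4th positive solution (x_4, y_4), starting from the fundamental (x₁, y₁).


Step 1: Find the fundamental solution (x₁, y₁) of x² - 38y² = 1.
  Expand √38 as a continued fraction. a₀ = ⌊√38⌋ = 6; iterate m_{k+1} = d_k·a_k − m_k, d_{k+1} = (38 − m_{k+1}²)/d_k, a_{k+1} = ⌊(a₀ + m_{k+1})/d_{k+1}⌋ (starting m₀ = 0, d₀ = 1), with convergents p_k = a_k·p_{k-1} + p_{k-2}, q_k = a_k·q_{k-1} + q_{k-2} (p₋₁ = 1, q₋₁ = 0):
  k = 0: a₀ = 6; p₀/q₀ = 6/1; p₀² − 38·q₀² = 36 − 38 = -2.
  k = 1: m = 6, d = 2, a = ⌊(6 + 6)/2⌋ = 6; p/q = (6·6 + 1)/(6·1 + 0) = 37/6; p² − 38·q² = 1369 − 1368 = 1.
  The first convergent with p² − 38·q² = 1 gives the fundamental solution (x₁, y₁) = (37, 6).
Step 2: Apply the recurrence (x_{n+1}, y_{n+1}) = (x₁x_n + 38y₁y_n, x₁y_n + y₁x_n) repeatedly.
  From (x_1, y_1) = (37, 6): x_2 = 37·37 + 38·6·6 = 2737; y_2 = 37·6 + 6·37 = 444.
  From (x_2, y_2) = (2737, 444): x_3 = 37·2737 + 38·6·444 = 202501; y_3 = 37·444 + 6·2737 = 32850.
  From (x_3, y_3) = (202501, 32850): x_4 = 37·202501 + 38·6·32850 = 14982337; y_4 = 37·32850 + 6·202501 = 2430456.
Step 3: Verify x_4² - 38·y_4² = 224470421981569 - 224470421981568 = 1 (should be 1). ✓

(x_1, y_1) = (37, 6); (x_4, y_4) = (14982337, 2430456).


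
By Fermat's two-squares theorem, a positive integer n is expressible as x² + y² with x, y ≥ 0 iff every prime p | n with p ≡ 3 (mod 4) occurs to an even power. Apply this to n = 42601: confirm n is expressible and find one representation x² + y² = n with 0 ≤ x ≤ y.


Step 1: Factor n = 42601 = 13 · 29 · 113.
Step 2: Check the mod-4 condition on each prime factor: 13 ≡ 1 (mod 4), exponent 1; 29 ≡ 1 (mod 4), exponent 1; 113 ≡ 1 (mod 4), exponent 1.
All primes ≡ 3 (mod 4) appear to even exponent (or don't appear), so by the two-squares theorem n IS expressible as a sum of two squares.
Step 3: Build a representation. Here n = 13 · 29 · 113 is a product of primes ≡ 1 (mod 4). Each prime p ≡ 1 (mod 4) is itself a sum of two squares; find a² by testing p − a² for a perfect square:
  13: 13 − 1² = 12, 13 − 2² = 9 = 3² ⇒ 13 = 2² + 3².
  29: 29 − 1² = 28, 29 − 2² = 25 = 5² ⇒ 29 = 2² + 5².
  113: 113 − 1² = 112, 113 − 2² = 109, 113 − 3² = 104, 113 − 4² = 97, 113 − 5² = 88, 113 − 6² = 77, 113 − 7² = 64 = 8² ⇒ 113 = 7² + 8².
  Combine using the Brahmagupta–Fibonacci identity (a² + b²)(c² + d²) = (ac − bd)² + (ad + bc)² = (ac + bd)² + (ad − bc)²:
  13 · 29 = 377: from (2² + 3²)(2² + 5²), take (2·2 − 3·5, 2·5 + 3·2) = (4 − 15, 10 + 6) = (-11, 16); dropping signs (only squares matter) gives (11, 16); check 11² + 16² = 121 + 256 = 377 ✓.
  377 · 113 = 42601: from (11² + 16²)(7² + 8²), take (11·7 − 16·8, 11·8 + 16·7) = (77 − 128, 88 + 112) = (-51, 200); dropping signs (only squares matter) gives (51, 200); check 51² + 200² = 2601 + 40000 = 42601 ✓.
Step 4: Order so x ≤ y and verify: 51² + 200² = 2601 + 40000 = 42601 = n. ✓

n = 42601 = 51² + 200² (one valid representation with x ≤ y).
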